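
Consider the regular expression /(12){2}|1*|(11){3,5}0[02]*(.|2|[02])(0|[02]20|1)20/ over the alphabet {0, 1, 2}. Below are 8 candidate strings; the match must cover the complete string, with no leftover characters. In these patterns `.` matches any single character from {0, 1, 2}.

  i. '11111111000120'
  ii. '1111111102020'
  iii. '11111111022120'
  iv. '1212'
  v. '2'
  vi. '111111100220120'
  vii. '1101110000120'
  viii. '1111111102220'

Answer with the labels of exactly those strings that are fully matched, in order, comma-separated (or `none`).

i, ii, iii, iv

i → match
ii → match
iii → match
iv → match
v → no match
vi → no match
vii → no match
viii → no match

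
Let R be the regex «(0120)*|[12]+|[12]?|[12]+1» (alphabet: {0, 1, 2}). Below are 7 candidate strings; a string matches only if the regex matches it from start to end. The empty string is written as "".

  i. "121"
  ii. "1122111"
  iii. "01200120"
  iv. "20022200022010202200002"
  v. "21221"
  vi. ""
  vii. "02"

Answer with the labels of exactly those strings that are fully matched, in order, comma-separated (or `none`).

i, ii, iii, v, vi

i → match
ii → match
iii → match
iv → no match
v → match
vi → match
vii → no match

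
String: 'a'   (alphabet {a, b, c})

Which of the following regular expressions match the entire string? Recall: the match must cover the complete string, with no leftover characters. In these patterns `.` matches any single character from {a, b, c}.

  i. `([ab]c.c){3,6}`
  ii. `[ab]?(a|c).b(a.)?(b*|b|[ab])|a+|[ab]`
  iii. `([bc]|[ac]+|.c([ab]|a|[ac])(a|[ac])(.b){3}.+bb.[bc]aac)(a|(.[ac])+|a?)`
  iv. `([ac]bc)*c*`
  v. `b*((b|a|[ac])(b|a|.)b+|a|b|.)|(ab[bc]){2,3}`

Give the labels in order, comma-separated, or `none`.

i → no match — must end with 'c'
ii → match
iii → match
iv → no match
v → match

ii, iii, v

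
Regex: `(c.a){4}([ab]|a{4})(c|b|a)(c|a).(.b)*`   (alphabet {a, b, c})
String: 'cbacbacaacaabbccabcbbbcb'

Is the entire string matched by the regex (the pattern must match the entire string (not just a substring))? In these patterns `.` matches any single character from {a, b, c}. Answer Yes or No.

Yes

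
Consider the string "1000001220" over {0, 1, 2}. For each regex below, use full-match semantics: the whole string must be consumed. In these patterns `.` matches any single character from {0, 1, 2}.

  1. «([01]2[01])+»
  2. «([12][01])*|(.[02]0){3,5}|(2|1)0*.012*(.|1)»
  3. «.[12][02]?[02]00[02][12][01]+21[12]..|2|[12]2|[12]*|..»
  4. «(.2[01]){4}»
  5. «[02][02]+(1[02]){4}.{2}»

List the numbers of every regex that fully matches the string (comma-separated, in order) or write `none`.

1 → no match
2 → match
3 → no match
4 → no match
5 → no match

2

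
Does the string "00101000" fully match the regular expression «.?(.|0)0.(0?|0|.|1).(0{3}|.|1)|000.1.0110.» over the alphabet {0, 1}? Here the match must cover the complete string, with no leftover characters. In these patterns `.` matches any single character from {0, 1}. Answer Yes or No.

Yes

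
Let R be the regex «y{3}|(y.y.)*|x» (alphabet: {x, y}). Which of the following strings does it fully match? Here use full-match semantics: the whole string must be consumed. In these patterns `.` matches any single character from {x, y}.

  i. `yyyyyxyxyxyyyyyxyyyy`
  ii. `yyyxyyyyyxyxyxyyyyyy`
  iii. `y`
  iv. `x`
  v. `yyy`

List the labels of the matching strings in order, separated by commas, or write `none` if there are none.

i → match
ii → match
iii. `y` → no match
iv. `x` → match
v. `yyy` → match

i, ii, iv, v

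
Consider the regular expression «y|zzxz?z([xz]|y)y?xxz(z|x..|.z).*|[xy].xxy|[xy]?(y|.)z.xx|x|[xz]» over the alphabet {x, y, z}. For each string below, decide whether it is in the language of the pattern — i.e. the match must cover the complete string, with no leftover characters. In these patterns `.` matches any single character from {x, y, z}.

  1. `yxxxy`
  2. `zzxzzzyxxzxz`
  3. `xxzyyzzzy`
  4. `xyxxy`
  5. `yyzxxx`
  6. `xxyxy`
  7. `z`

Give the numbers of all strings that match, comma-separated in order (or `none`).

1, 2, 4, 5, 7

1 → match
2 → match
3 → no match
4 → match
5 → match
6 → no match
7 → match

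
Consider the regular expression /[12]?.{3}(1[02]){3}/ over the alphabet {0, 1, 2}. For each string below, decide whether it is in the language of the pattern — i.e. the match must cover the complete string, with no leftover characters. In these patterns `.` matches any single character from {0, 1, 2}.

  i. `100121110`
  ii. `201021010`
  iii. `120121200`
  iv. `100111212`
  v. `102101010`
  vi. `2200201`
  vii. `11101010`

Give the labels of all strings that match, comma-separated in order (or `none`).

i → no match
ii → no match
iii → no match
iv → no match
v → match
vi → no match
vii → no match

v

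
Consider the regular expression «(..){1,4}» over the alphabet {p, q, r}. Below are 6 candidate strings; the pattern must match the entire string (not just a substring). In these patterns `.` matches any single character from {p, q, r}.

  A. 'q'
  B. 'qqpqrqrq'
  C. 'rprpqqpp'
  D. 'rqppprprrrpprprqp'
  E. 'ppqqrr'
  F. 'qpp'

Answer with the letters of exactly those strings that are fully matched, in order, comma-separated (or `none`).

B, C, E

A → no match
B → match
C → match
D → no match
E → match
F → no match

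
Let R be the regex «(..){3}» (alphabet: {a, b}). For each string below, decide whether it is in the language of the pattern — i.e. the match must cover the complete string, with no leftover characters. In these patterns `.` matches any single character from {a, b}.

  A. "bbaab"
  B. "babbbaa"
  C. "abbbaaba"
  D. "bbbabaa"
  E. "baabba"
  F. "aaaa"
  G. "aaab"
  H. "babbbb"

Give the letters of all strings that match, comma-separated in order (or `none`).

A → no match
B → no match
C → no match
D → no match
E → match
F → no match
G → no match
H → match

E, H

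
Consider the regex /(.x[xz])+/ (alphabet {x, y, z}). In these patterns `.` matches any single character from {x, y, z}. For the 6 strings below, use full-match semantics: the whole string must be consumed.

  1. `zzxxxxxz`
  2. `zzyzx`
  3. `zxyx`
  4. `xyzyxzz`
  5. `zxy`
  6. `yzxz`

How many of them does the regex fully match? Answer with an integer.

1. `zzxxxxxz` → no match
2. `zzyzx` → no match
3. `zxyx` → no match
4. `xyzyxzz` → no match
5. `zxy` → no match
6. `yzxz` → no match
Total matched: 0

0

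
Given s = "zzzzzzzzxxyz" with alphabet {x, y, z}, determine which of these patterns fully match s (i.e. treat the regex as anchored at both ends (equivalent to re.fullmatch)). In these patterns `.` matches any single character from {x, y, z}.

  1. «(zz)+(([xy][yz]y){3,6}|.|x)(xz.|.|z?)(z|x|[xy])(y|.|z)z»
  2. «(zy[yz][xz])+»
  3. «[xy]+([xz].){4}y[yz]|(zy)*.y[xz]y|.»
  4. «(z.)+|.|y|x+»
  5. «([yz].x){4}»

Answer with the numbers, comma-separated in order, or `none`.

1

1 → match
2 → no match — must start with "zy"
3 → no match
4 → no match
5 → no match — must end with "x"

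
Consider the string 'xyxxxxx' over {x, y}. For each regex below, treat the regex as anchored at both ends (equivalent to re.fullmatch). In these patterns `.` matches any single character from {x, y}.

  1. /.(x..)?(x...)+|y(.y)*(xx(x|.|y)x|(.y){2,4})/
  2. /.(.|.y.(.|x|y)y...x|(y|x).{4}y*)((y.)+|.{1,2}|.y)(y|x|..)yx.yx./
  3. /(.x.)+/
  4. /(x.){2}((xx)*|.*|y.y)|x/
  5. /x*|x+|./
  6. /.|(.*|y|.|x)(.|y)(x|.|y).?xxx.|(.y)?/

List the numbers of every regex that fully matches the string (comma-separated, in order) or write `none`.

1 → no match
2 → no match
3 → no match
4 → match
5 → no match
6 → match

4, 6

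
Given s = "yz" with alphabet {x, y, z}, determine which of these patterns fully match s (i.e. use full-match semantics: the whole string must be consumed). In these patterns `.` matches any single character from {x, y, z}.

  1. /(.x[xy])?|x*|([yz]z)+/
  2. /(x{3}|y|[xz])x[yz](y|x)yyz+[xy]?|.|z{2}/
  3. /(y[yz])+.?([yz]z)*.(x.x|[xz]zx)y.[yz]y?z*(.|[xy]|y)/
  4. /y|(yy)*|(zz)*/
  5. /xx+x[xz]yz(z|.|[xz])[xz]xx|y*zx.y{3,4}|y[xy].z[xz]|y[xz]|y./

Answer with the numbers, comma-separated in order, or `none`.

1, 5

1 → match
2 → no match
3 → no match
4 → no match
5 → match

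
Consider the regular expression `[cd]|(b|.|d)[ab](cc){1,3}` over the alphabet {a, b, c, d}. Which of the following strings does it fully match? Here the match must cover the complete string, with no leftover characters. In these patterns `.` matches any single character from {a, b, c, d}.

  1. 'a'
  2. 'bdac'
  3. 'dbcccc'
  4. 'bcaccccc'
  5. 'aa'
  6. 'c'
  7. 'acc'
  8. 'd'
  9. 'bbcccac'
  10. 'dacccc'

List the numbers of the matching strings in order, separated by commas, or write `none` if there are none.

1 → no match
2 → no match
3 → match
4 → no match
5 → no match
6 → match
7 → no match
8 → match
9 → no match
10 → match

3, 6, 8, 10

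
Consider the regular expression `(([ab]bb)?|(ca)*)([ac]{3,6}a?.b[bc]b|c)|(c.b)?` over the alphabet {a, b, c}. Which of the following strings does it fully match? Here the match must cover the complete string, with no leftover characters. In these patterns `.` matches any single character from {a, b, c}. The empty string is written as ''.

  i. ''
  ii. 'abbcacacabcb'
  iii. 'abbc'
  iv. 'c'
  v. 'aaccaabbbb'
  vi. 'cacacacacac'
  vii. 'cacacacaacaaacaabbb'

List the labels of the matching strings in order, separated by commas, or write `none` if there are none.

i, ii, iii, iv, v, vi, vii

i → match
ii → match
iii → match
iv → match
v → match
vi → match
vii → match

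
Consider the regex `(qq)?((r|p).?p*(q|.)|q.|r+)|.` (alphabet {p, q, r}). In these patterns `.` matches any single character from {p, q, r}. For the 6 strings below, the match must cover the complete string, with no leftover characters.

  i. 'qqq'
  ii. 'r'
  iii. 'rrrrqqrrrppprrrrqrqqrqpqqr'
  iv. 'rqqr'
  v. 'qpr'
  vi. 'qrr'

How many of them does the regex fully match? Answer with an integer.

1

i → no match
ii → match
iii → no match
iv → no match
v → no match
vi → no match
Total matched: 1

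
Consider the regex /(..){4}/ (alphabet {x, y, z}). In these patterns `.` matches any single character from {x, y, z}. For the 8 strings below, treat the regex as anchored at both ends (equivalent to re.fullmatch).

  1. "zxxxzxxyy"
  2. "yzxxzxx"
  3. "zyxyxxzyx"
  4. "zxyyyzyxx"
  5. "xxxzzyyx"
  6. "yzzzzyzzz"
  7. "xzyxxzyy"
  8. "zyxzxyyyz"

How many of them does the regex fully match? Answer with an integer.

1 → no match
2 → no match
3 → no match
4 → no match
5 → match
6 → no match
7 → match
8 → no match
Total matched: 2

2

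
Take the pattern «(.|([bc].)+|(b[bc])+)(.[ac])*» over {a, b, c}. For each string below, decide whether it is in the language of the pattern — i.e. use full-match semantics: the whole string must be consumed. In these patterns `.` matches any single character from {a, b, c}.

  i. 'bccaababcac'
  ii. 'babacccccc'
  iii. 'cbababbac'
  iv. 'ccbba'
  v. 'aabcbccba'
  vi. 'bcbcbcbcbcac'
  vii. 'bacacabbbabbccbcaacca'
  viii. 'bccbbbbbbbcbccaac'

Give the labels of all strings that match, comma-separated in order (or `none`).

i. 'bccaababcac' → match
ii. 'babacccccc' → match
iii. 'cbababbac' → no match
iv. 'ccbba' → no match
v. 'aabcbccba' → no match
vi. 'bcbcbcbcbcac' → match
vii → no match
viii → no match

i, ii, vi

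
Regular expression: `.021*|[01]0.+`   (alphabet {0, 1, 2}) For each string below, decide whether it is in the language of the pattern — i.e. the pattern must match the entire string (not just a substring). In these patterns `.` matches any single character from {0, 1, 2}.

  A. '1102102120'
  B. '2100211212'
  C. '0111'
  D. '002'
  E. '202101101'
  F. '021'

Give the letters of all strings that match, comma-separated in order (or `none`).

D

A → no match
B → no match
C → no match
D → match
E → no match
F → no match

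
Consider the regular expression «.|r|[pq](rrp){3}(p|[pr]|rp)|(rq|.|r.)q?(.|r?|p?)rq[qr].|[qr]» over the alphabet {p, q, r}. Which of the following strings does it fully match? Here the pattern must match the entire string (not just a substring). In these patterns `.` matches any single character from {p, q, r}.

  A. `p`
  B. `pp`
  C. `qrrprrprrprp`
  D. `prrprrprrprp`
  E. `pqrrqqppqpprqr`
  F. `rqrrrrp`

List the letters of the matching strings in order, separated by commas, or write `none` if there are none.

A. `p` → match
B. `pp` → no match
C. `qrrprrprrprp` → match
D. `prrprrprrprp` → match
E → no match
F. `rqrrrrp` → no match

A, C, D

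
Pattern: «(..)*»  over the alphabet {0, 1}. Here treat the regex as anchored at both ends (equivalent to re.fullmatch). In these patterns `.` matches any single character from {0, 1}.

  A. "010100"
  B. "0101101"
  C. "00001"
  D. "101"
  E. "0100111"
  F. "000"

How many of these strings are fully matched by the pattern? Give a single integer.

1

A → match
B → no match
C → no match
D → no match
E → no match
F → no match
Total matched: 1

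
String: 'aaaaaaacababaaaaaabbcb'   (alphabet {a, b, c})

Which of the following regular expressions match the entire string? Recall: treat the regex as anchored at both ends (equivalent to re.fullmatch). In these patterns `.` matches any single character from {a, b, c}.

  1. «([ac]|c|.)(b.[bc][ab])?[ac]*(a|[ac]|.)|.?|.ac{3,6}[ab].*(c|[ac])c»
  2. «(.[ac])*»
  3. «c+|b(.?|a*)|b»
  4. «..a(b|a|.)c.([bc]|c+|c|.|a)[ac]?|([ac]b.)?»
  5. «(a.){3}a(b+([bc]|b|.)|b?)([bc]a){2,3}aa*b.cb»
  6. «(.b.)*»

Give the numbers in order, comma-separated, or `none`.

5

1 → no match
2 → no match
3 → no match
4 → no match
5 → match
6 → no match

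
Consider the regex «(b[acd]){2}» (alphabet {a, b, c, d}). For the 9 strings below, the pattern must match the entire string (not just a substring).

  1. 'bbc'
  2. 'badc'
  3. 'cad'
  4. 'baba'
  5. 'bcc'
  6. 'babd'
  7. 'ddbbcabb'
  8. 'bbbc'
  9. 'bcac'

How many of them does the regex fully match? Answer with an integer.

1 → no match
2 → no match
3 → no match — must start with 'b'
4 → match
5 → no match
6 → match
7 → no match — must start with 'b'
8 → no match
9 → no match
Total matched: 2

2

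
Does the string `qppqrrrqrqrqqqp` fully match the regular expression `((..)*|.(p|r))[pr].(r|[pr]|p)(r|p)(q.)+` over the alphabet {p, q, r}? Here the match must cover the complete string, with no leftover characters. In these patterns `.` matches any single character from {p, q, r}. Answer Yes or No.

No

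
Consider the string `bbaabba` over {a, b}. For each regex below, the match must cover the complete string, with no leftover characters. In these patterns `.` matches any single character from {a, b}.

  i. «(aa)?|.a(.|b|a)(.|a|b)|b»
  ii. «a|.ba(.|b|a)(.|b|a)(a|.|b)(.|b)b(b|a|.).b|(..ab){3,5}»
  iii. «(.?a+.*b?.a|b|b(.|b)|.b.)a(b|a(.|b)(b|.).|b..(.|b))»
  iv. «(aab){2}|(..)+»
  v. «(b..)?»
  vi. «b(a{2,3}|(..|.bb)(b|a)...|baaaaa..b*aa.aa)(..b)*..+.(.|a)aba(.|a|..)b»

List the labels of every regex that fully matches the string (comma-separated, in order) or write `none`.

i → no match
ii → no match
iii → match
iv → no match
v → no match
vi → no match — must end with `b`

iii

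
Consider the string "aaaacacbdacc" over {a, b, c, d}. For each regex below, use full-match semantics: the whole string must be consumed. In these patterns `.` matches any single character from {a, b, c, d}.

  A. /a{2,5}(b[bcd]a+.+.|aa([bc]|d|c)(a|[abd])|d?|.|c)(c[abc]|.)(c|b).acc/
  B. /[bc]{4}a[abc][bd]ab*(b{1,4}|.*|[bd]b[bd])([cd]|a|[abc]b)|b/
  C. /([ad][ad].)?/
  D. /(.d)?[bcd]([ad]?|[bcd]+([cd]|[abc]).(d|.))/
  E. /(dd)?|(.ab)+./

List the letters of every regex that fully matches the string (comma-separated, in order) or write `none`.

A → match
B → no match
C → no match
D → no match
E → no match

A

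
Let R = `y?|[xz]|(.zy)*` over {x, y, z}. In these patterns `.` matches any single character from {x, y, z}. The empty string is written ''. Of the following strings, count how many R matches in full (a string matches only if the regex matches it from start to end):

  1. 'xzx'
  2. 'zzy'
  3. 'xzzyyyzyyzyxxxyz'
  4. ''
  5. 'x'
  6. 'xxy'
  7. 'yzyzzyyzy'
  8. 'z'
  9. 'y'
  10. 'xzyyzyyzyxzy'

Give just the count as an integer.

7

1 → no match
2 → match
3 → no match
4 → match
5 → match
6 → no match
7 → match
8 → match
9 → match
10 → match
Total matched: 7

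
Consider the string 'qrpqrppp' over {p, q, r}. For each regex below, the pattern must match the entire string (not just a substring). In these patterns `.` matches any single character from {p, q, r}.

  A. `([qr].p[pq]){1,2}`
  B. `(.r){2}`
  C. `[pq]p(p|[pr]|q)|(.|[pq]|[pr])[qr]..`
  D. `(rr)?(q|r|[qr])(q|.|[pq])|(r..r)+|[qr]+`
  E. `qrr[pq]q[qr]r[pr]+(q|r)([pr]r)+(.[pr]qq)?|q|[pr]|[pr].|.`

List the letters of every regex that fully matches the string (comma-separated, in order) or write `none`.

A

A → match
B → no match — must end with 'r'
C → no match
D → no match
E → no match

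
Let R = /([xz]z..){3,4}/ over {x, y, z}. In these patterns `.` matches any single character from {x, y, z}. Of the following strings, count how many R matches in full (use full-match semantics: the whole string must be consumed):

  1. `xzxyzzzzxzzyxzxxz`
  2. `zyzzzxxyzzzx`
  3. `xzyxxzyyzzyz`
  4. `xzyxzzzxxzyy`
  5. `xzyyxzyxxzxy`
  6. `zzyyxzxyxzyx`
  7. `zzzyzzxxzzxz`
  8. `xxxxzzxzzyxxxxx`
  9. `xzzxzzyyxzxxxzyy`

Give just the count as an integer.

6

1 → no match
2 → no match
3 → match
4 → match
5 → match
6 → match
7 → match
8 → no match
9 → match
Total matched: 6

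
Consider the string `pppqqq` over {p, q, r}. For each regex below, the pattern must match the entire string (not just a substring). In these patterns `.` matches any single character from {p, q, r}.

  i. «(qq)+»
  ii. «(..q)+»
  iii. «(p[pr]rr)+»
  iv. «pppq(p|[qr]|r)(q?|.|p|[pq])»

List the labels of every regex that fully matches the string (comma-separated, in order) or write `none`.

i → no match — must start with `qq`
ii → no match
iii → no match — must end with `rr`
iv → match

iv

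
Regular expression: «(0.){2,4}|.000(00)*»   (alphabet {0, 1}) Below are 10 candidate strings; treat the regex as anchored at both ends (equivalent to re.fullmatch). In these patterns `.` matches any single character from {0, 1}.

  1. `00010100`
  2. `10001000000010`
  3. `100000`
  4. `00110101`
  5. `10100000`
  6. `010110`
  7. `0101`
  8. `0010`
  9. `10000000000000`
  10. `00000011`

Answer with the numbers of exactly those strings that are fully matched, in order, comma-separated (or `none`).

1 → match
2 → no match
3 → match
4 → no match
5 → no match
6 → no match
7 → match
8 → no match
9 → match
10 → no match

1, 3, 7, 9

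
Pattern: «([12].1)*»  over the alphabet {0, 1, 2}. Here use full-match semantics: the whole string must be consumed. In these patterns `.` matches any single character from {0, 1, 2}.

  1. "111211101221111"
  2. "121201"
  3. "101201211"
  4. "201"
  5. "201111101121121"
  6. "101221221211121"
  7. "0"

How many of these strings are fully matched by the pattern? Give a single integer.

1 → match
2 → match
3 → match
4 → match
5 → match
6 → match
7 → no match
Total matched: 6

6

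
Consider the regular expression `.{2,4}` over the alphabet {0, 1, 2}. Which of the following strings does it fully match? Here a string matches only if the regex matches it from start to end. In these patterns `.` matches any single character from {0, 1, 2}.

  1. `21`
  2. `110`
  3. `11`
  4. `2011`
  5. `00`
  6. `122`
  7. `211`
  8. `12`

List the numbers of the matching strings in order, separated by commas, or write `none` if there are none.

1. `21` → match
2. `110` → match
3. `11` → match
4. `2011` → match
5. `00` → match
6. `122` → match
7. `211` → match
8. `12` → match

1, 2, 3, 4, 5, 6, 7, 8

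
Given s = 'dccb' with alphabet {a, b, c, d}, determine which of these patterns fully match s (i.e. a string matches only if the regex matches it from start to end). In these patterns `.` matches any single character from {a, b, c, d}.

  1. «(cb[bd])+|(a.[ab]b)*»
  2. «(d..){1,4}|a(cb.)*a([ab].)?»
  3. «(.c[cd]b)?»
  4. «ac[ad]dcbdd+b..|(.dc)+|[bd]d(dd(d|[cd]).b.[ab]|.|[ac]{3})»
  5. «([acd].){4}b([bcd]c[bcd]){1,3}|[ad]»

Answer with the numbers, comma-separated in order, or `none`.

3

1 → no match
2 → no match
3 → match
4 → no match
5 → no match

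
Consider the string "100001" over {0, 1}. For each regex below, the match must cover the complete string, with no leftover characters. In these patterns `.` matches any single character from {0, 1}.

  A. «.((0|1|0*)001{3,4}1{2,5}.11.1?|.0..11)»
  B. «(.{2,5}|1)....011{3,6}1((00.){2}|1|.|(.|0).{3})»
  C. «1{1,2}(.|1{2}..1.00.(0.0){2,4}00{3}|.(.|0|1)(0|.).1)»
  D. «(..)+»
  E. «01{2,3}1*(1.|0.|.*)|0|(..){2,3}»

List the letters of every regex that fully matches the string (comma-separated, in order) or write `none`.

C, D, E

A → no match
B → no match
C → match
D → match
E → match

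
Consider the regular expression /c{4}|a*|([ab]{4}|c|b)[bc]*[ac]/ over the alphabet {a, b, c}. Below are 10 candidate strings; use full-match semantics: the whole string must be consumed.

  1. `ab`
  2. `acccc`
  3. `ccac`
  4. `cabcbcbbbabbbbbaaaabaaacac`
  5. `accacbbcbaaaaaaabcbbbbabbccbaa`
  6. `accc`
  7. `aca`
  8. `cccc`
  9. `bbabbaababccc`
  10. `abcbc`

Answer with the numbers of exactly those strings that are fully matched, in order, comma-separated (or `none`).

8

1. `ab` → no match
2. `acccc` → no match
3. `ccac` → no match
4 → no match
5 → no match
6. `accc` → no match
7. `aca` → no match
8. `cccc` → match
9 → no match
10. `abcbc` → no match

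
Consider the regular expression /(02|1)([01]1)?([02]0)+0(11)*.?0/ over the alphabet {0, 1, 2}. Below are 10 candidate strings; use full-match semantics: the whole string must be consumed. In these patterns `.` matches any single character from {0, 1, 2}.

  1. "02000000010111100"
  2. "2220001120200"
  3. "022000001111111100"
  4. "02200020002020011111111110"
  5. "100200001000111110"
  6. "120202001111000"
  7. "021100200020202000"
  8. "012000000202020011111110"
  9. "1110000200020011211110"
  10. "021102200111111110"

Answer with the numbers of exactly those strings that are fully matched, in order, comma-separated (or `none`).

4, 7

1 → no match
2 → no match
3 → no match
4 → match
5 → no match
6 → no match
7 → match
8 → no match
9 → no match
10 → no match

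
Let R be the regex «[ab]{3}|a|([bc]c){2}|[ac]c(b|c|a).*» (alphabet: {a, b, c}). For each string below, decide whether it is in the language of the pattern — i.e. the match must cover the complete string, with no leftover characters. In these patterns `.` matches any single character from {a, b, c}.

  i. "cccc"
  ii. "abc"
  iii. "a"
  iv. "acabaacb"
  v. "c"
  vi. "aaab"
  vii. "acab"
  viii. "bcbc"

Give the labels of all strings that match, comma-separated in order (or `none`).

i → match
ii → no match
iii → match
iv → match
v → no match
vi → no match
vii → match
viii → match

i, iii, iv, vii, viii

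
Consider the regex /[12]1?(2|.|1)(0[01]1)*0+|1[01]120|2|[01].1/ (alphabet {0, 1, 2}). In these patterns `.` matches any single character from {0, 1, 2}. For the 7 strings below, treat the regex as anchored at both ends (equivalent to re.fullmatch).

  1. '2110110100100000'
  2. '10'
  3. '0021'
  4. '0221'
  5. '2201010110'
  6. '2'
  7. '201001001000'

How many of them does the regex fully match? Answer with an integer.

1 → no match
2 → no match
3 → no match
4 → no match
5 → no match
6 → match
7 → no match
Total matched: 1

1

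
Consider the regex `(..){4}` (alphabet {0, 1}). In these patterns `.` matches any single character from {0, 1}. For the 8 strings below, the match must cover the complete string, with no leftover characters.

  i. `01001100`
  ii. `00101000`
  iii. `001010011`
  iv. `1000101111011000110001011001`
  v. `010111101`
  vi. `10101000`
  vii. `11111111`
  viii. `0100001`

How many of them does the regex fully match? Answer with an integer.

4

i. `01001100` → match
ii. `00101000` → match
iii. `001010011` → no match
iv → no match
v. `010111101` → no match
vi. `10101000` → match
vii. `11111111` → match
viii. `0100001` → no match
Total matched: 4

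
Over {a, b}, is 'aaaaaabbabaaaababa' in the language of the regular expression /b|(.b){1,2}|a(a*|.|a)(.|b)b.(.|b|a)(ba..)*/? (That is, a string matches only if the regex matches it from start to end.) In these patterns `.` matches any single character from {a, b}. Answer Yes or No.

No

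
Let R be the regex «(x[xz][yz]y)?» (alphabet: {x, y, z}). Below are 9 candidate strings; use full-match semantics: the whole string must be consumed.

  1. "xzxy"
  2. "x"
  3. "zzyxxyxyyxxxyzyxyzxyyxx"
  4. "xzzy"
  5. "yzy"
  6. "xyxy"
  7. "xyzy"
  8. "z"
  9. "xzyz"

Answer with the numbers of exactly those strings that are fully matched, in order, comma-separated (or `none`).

1 → no match
2 → no match
3 → no match
4 → match
5 → no match
6 → no match
7 → no match
8 → no match
9 → no match

4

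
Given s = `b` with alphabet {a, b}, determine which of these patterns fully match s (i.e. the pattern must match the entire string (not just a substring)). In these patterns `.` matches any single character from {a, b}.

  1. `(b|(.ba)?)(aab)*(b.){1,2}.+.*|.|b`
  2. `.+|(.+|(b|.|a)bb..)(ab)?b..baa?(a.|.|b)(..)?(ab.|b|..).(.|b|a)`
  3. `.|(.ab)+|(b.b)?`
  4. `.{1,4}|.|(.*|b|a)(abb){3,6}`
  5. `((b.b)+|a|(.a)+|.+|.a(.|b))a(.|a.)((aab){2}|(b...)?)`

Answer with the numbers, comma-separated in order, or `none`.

1, 2, 3, 4

1 → match
2 → match
3 → match
4 → match
5 → no match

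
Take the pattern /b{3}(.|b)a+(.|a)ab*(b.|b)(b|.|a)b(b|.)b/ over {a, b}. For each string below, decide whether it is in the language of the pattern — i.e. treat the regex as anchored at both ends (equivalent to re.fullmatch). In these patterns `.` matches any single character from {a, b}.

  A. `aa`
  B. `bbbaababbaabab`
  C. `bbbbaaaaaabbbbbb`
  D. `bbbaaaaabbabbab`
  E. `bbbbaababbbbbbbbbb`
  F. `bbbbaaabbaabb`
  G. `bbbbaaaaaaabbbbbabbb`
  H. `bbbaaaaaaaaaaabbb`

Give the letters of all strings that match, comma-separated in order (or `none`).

B, C, D, E, G

A → no match — must start with `b`
B → match
C → match
D → match
E → match
F → no match
G → match
H → no match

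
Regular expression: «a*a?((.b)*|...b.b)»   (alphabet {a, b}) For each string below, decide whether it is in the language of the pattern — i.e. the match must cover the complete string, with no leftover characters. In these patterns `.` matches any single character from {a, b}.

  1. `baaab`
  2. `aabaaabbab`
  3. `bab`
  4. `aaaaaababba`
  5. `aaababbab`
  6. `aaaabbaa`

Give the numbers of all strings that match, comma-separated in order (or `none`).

5

1 → no match
2 → no match
3 → no match
4 → no match
5 → match
6 → no match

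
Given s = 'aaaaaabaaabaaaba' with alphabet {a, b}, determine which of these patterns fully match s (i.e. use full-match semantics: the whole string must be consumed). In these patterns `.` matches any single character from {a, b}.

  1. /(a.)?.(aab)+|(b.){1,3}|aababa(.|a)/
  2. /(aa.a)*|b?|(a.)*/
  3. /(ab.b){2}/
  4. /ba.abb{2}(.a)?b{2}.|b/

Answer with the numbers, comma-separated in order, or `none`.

1 → no match
2 → match
3 → no match — must start with 'ab'
4 → no match

2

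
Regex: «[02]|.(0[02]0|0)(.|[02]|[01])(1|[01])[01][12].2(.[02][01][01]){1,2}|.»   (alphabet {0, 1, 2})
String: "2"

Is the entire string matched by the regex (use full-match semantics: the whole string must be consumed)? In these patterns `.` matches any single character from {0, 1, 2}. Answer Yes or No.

Yes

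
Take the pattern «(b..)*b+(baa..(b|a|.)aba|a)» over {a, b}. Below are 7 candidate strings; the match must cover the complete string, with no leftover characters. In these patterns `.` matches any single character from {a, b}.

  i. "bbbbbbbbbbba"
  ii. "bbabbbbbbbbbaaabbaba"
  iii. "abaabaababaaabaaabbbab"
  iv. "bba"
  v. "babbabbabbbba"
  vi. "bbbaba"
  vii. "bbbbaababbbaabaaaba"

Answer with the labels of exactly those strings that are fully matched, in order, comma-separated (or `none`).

i → match
ii → match
iii → no match
iv → match
v → match
vi → no match
vii → match

i, ii, iv, v, vii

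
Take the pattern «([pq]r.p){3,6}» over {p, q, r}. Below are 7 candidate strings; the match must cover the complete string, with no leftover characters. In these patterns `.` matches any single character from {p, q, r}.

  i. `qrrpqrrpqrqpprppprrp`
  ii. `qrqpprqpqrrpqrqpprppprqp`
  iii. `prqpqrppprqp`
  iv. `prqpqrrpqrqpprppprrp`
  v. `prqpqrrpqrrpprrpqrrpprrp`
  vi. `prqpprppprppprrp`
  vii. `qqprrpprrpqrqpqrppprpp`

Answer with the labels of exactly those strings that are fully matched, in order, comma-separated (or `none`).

i, ii, iii, iv, v, vi

i → match
ii → match
iii → match
iv → match
v → match
vi → match
vii → no match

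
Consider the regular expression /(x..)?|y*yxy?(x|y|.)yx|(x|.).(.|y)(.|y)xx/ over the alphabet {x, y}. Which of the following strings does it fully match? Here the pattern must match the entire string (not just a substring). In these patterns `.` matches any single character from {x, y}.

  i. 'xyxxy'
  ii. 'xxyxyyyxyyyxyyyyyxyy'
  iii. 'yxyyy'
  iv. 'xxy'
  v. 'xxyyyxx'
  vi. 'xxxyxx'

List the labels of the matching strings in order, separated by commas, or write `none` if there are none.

i → no match
ii → no match
iii → no match
iv → match
v → no match
vi → match

iv, vi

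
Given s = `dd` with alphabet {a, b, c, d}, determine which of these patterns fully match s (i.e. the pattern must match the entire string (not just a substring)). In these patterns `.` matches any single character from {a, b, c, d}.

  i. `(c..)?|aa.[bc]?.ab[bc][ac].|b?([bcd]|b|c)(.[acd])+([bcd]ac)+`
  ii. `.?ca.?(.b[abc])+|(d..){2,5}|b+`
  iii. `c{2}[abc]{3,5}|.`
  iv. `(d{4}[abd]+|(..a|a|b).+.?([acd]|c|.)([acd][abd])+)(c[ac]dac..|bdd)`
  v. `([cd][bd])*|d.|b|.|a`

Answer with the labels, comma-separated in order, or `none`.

v

i → no match
ii → no match
iii → no match
iv → no match
v → match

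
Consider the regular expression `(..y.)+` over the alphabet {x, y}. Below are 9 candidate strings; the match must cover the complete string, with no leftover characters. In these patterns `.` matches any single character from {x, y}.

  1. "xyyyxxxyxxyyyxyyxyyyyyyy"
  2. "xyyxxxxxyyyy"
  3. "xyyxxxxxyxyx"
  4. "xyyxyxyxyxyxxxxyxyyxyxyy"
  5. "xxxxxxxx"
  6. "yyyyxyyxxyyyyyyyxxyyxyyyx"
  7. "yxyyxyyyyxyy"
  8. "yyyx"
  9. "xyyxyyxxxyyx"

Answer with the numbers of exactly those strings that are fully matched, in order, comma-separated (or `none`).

1 → no match
2 → no match
3 → no match
4 → no match
5 → no match
6 → no match
7 → match
8 → match
9 → no match

7, 8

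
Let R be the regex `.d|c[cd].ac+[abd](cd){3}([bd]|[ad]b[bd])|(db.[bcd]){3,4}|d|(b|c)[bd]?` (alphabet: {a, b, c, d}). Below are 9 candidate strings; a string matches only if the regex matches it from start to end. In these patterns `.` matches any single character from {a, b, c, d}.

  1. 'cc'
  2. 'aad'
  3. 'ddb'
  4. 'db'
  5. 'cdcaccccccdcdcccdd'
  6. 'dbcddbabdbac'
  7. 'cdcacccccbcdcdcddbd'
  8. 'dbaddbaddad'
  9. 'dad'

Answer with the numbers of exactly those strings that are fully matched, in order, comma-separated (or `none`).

1 → no match
2 → no match
3 → no match
4 → no match
5 → no match
6 → match
7 → match
8 → no match
9 → no match

6, 7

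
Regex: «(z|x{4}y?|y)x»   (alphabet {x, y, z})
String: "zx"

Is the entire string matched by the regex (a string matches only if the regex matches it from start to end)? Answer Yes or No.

Yes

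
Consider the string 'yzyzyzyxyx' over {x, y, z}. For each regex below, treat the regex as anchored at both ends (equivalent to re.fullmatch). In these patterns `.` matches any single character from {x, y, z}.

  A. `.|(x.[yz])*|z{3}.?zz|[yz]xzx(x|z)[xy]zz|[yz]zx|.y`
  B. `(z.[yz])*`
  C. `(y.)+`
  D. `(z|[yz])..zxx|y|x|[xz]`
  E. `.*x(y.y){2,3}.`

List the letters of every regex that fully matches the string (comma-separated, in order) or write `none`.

C

A → no match
B → no match
C → match
D → no match
E → no match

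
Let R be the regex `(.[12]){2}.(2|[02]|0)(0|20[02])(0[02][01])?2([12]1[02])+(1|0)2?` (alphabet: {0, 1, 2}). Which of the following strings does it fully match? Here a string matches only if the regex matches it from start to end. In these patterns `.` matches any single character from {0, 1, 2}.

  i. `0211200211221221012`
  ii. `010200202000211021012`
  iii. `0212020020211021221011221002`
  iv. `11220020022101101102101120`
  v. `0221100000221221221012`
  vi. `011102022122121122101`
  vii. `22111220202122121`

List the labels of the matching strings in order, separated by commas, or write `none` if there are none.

i → match
ii → match
iii → match
iv → match
v → match
vi → match
vii → match

i, ii, iii, iv, v, vi, vii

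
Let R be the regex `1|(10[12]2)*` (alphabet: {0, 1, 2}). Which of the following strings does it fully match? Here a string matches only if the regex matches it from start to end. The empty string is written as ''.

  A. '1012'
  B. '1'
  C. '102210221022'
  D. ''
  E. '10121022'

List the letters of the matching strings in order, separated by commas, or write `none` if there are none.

A, B, C, D, E

A. '1012' → match
B. '1' → match
C. '102210221022' → match
D. '' → match
E. '10121022' → match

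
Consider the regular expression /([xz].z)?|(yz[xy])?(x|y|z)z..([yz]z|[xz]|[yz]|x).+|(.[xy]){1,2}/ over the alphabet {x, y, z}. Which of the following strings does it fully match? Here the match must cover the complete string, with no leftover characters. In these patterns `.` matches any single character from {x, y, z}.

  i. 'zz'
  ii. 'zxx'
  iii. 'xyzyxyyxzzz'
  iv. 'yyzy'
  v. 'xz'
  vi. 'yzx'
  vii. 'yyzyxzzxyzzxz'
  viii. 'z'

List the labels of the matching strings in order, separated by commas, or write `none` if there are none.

iv

i → no match
ii → no match
iii → no match
iv → match
v → no match
vi → no match
vii → no match
viii → no match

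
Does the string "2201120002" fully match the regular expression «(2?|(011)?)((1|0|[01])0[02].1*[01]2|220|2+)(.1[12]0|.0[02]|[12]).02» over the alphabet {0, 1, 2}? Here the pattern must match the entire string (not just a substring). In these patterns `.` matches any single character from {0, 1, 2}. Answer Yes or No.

Yes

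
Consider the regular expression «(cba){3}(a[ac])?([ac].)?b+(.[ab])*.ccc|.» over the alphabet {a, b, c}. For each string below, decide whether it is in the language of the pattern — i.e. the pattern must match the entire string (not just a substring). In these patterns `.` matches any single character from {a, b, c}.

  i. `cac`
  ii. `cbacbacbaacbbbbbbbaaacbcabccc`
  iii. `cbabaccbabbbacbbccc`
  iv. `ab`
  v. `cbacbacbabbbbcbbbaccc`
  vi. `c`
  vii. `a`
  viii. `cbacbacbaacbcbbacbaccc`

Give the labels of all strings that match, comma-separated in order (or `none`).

ii, v, vi, vii, viii

i. `cac` → no match
ii → match
iii → no match
iv. `ab` → no match
v → match
vi. `c` → match
vii. `a` → match
viii → match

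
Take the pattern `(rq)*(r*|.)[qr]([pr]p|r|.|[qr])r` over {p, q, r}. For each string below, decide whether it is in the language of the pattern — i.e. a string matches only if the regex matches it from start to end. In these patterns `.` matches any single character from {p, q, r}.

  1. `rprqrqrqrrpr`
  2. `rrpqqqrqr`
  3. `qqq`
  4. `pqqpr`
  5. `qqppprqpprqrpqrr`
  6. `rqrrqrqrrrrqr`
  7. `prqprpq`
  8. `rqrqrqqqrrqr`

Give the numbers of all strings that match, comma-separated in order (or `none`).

1 → no match
2 → no match
3 → no match — must end with `r`
4 → no match
5 → no match
6 → no match
7 → no match — must end with `r`
8 → no match

none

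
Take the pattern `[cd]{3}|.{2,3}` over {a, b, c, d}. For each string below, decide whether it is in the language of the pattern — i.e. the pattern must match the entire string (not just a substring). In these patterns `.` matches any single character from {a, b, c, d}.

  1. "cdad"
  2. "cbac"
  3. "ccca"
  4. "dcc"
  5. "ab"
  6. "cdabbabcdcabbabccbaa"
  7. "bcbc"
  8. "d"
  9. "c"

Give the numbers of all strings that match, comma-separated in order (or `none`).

1 → no match
2 → no match
3 → no match
4 → match
5 → match
6 → no match
7 → no match
8 → no match
9 → no match

4, 5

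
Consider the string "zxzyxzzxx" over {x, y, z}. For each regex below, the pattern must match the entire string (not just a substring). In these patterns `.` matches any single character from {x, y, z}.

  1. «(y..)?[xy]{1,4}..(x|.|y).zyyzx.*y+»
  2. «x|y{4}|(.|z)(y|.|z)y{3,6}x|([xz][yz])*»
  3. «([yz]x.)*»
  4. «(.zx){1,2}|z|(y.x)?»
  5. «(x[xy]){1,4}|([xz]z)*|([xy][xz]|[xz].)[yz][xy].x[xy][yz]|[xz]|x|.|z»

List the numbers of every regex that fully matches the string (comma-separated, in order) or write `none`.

1 → no match — must end with "y"
2 → no match
3 → match
4 → no match
5 → no match

3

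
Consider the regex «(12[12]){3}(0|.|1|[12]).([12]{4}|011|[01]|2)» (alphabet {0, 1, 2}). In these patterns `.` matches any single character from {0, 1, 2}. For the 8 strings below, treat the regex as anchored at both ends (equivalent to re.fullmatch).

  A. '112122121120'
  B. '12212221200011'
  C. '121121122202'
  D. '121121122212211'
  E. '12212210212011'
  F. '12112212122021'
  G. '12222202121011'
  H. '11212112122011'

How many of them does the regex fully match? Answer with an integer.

A → no match — must start with '12'
B → no match
C → match
D → match
E → no match
F → no match
G → no match
H → no match — must start with '12'
Total matched: 2

2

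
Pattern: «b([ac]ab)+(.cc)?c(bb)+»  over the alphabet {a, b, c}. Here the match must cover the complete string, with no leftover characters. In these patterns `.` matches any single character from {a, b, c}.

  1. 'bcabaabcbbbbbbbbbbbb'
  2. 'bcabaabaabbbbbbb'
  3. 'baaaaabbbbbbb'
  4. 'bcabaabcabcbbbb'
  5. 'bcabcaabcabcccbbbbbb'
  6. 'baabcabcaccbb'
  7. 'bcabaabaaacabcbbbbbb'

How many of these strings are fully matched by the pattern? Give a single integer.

2

1 → match
2 → no match
3 → no match
4 → match
5 → no match
6 → no match
7 → no match
Total matched: 2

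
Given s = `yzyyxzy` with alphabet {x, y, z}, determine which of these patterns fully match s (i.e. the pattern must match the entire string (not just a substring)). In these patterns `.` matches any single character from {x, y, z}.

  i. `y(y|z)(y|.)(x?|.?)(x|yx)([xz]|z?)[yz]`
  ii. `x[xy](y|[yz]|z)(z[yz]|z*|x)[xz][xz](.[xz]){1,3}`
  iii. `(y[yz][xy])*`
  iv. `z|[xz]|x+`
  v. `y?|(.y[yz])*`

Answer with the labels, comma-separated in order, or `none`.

i → match
ii → no match — must start with `x`
iii → no match
iv → no match
v → no match

i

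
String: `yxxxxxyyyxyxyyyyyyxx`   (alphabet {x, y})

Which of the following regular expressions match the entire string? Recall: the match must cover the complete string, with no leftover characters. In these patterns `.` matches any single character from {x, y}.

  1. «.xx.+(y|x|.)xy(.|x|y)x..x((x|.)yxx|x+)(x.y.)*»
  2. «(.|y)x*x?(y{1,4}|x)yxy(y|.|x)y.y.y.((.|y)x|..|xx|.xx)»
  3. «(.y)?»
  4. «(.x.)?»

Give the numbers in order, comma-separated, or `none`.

2

1 → no match
2 → match
3 → no match
4 → no match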